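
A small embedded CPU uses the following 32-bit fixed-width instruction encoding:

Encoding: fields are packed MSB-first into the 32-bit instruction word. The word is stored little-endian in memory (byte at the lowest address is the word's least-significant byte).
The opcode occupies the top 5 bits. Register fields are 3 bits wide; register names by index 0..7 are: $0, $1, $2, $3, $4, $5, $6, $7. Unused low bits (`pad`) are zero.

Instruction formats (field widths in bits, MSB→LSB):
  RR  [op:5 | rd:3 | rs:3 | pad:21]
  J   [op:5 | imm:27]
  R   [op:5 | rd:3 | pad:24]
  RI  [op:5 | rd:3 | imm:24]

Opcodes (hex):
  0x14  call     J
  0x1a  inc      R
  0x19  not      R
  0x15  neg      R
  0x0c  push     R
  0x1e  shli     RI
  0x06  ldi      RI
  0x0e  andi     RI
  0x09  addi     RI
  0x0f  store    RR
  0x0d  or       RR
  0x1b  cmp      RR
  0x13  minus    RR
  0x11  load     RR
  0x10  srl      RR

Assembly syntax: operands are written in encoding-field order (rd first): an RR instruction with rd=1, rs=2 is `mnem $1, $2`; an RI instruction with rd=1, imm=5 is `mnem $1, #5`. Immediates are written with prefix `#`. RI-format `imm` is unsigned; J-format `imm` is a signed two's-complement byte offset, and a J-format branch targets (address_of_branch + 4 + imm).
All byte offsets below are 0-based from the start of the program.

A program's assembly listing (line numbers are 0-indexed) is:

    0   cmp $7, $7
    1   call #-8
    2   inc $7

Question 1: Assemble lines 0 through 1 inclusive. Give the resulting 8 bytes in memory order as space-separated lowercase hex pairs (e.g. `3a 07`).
line 0 (cmp): pack op=0x1b:5|rd=7:3|rs=7:3|pad=0:21 = 0xdfe00000; little→ 00 00 e0 df
line 1 (call): pack op=0x14:5|imm=-8:27 = 0xa7fffff8; little→ f8 ff ff a7

00 00 e0 df f8 ff ff a7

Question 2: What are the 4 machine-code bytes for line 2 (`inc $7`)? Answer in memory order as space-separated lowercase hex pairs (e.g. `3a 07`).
00 00 00 d7

line 2 (inc): pack op=0x1a:5|rd=7:3|pad=0:24 = 0xd7000000; little→ 00 00 00 d7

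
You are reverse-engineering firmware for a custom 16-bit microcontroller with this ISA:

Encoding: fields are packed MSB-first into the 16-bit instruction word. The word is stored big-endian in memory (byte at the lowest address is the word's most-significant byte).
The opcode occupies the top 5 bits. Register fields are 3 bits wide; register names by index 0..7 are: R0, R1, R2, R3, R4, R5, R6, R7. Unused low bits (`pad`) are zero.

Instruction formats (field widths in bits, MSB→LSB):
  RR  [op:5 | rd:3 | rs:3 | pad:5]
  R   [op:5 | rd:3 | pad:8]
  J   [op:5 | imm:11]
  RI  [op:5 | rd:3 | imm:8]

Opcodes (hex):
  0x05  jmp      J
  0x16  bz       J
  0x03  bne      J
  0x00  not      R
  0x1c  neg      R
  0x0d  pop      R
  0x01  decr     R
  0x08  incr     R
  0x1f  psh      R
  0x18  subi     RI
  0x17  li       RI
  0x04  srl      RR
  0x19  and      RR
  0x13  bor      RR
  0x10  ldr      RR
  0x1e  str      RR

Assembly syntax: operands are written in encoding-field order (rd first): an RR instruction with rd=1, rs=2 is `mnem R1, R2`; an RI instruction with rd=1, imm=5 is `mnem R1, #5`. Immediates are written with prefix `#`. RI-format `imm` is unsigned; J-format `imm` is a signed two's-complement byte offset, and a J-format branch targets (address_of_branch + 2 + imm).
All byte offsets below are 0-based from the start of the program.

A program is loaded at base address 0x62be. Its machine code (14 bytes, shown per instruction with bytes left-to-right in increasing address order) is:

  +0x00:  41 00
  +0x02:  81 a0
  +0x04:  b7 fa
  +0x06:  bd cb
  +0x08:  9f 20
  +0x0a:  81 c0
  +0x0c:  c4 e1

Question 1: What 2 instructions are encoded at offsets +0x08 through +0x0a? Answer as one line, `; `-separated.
bor R7, R1; ldr R1, R6

@+08  big-endian(9f 20) = 0x9f20
  opcode bits[15:11]=0x13: bor/RR
  rd@[10:8]=0x7 ⇒ R7
  rs@[7:5]=0x1 ⇒ R1
@+0a  big-endian(81 c0) = 0x81c0
  opcode bits[15:11]=0x10: ldr/RR
  rd@[10:8]=0x1 ⇒ R1
  rs@[7:5]=0x6 ⇒ R6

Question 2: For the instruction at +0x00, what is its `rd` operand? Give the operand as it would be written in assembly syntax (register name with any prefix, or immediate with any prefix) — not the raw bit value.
R1

+0x00: 41 00 ⇒ word 0x4100 (big)
  opcode bits[15:11]=0x8: incr/R
  rd@[10:8]=0x1 ⇒ R1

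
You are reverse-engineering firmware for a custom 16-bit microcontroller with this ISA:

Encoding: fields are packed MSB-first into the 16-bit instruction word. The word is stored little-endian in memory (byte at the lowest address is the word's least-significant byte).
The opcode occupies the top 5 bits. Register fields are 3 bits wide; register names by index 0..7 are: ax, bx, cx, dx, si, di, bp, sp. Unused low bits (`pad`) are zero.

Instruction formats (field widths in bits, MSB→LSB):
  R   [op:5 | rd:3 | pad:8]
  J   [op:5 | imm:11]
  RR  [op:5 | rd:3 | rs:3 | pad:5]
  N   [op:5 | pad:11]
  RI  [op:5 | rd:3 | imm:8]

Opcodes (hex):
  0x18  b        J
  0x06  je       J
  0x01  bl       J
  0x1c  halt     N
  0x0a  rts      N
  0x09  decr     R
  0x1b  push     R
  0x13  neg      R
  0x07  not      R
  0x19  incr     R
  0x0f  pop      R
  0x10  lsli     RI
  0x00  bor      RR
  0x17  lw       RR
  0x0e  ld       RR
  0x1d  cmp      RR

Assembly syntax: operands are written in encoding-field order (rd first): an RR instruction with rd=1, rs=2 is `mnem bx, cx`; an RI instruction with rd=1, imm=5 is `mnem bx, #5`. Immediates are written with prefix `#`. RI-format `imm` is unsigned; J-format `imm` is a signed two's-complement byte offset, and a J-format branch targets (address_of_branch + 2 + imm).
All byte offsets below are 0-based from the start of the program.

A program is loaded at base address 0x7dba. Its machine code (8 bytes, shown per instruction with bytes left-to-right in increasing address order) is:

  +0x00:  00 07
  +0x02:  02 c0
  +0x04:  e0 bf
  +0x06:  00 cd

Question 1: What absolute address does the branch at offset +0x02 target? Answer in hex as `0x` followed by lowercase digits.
off 0x02: read 02 c0 as little → 0xc002
  top 5b → 0x18 → b [J]
  imm: (w>>0)&0x7ff=0x2 → #2
  target = base 0x7dba + off 0x02 + 2 + imm 2 = 0x7dc0

0x7dc0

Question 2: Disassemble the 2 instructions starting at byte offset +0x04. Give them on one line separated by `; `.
lw sp, sp; incr di

@+04  little-endian(e0 bf) = 0xbfe0
  top 5b → 0x17 → lw [RR]
  rd@[10:8]=0x7 ⇒ sp
  rs@[7:5]=0x7 ⇒ sp
@+06  little-endian(00 cd) = 0xcd00
  top 5b → 0x19 → incr [R]
  rd@[10:8]=0x5 ⇒ di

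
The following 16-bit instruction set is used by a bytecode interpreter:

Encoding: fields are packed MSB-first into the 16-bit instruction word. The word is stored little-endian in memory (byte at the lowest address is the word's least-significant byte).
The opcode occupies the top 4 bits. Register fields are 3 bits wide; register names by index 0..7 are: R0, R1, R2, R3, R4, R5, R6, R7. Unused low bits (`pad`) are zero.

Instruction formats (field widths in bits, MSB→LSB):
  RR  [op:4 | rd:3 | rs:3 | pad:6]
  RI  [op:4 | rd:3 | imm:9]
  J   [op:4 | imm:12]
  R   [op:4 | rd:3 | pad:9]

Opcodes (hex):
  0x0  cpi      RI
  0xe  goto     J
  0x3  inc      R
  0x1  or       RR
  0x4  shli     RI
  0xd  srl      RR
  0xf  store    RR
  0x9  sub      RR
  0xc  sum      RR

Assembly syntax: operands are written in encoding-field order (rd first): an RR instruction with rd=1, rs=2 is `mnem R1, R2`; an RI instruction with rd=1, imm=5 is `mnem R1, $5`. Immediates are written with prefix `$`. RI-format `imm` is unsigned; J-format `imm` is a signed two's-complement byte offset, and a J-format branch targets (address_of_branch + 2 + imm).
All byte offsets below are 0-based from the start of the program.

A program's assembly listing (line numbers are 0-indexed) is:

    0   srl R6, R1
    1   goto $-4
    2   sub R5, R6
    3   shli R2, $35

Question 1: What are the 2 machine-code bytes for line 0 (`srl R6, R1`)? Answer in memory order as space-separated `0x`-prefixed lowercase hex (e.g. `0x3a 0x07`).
line 0 (srl): pack op=0xd:4|rd=6:3|rs=1:3|pad=0:6 = 0xdc40; little→ 40 dc

0x40 0xdc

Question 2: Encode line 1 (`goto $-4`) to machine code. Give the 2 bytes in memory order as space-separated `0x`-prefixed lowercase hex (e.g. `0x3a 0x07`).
1. goto fields op=0xe:4|imm=-4:12 → word effch → fc ef

0xfc 0xef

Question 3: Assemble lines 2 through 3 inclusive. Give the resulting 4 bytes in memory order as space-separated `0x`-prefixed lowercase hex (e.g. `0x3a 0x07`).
0x80 0x9b 0x23 0x44

line 2 (sub): pack op=0x9:4|rd=5:3|rs=6:3|pad=0:6 = 0x9b80; little→ 80 9b
line 3 (shli): pack op=0x4:4|rd=2:3|imm=35:9 = 0x4423; little→ 23 44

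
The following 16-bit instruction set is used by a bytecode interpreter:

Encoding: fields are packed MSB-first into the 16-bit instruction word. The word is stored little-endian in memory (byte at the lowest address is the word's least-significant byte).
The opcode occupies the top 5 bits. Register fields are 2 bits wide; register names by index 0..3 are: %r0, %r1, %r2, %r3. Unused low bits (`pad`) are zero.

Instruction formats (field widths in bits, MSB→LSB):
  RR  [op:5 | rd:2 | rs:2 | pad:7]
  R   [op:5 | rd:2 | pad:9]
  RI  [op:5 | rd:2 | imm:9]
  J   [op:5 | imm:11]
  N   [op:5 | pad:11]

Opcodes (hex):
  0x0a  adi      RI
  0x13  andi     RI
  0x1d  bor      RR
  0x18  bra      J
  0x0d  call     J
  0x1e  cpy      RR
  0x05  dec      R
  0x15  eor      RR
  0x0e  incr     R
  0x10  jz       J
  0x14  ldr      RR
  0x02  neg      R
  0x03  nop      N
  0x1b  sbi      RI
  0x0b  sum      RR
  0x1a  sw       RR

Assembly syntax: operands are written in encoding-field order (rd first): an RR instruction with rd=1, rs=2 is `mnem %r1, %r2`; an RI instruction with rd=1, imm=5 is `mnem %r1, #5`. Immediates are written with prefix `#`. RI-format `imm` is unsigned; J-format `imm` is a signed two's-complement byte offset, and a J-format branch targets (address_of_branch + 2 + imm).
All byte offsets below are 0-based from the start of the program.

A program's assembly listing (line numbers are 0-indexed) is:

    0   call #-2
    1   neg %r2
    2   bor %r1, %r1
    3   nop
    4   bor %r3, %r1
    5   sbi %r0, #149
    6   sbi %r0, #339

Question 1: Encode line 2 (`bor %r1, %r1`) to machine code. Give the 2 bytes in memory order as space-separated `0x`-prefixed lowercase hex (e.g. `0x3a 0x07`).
line 2 (bor): pack op=0x1d:5|rd=1:2|rs=1:2|pad=0:7 = 0xea80; little→ 80 ea

0x80 0xea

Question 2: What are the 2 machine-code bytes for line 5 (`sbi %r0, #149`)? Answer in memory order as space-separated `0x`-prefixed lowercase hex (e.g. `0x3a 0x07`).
0x95 0xd8

5. sbi fields op=0x1b:5|rd=0:2|imm=149:9 → word d895h → 95 d8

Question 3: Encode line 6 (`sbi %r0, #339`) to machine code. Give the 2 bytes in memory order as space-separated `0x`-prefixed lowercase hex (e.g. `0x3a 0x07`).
0x53 0xd9

line 6 (sbi): pack op=0x1b:5|rd=0:2|imm=339:9 = 0xd953; little→ 53 d9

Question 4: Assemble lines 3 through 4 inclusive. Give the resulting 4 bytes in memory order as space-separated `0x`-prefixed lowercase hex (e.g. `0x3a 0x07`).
0x00 0x18 0x80 0xee

3. nop fields op=0x3:5|pad=0:11 → word 1800h → 00 18
4. bor fields op=0x1d:5|rd=3:2|rs=1:2|pad=0:7 → word ee80h → 80 ee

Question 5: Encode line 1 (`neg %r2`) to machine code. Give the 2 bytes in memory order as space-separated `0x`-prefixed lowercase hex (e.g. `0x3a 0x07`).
0x00 0x14

L1: neg op=0x2:5|rd=2:2|pad=0:9 ⇒ 0x1400 ⇒ little 00 14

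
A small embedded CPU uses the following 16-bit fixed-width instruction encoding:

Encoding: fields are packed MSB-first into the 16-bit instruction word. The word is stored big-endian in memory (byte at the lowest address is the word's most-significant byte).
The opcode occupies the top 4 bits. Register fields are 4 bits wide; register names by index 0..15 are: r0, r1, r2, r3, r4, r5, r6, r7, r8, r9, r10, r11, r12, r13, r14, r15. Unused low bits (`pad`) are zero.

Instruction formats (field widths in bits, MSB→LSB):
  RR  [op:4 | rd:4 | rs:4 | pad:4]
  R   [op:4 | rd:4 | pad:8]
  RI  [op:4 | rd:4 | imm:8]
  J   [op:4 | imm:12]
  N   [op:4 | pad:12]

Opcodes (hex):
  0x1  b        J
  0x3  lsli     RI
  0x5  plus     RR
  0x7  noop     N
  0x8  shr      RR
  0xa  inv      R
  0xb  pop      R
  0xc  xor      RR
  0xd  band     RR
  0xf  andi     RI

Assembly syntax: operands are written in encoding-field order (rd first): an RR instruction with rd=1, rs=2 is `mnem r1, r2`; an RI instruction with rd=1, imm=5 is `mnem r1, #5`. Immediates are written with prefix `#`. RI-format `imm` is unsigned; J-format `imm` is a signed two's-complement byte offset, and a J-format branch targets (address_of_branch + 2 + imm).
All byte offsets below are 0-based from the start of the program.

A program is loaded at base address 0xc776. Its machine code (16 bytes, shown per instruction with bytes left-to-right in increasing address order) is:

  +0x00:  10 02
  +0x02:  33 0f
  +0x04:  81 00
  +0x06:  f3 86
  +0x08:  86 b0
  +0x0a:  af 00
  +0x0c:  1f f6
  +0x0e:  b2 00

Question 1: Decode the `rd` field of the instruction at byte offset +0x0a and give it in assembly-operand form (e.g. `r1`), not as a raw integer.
r15

+0x0a: af 00 ⇒ word 0xaf00 (big)
  op=0xaf00>>12=0xa ⇒ inv (R)
  rd@[11:8]=0xf ⇒ r15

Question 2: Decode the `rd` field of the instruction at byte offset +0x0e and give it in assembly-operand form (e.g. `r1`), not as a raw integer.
+0x0e: b2 00 ⇒ word 0xb200 (big)
  op=0xb200>>12=0xb ⇒ pop (R)
  [11:8] rd=2 = r2

r2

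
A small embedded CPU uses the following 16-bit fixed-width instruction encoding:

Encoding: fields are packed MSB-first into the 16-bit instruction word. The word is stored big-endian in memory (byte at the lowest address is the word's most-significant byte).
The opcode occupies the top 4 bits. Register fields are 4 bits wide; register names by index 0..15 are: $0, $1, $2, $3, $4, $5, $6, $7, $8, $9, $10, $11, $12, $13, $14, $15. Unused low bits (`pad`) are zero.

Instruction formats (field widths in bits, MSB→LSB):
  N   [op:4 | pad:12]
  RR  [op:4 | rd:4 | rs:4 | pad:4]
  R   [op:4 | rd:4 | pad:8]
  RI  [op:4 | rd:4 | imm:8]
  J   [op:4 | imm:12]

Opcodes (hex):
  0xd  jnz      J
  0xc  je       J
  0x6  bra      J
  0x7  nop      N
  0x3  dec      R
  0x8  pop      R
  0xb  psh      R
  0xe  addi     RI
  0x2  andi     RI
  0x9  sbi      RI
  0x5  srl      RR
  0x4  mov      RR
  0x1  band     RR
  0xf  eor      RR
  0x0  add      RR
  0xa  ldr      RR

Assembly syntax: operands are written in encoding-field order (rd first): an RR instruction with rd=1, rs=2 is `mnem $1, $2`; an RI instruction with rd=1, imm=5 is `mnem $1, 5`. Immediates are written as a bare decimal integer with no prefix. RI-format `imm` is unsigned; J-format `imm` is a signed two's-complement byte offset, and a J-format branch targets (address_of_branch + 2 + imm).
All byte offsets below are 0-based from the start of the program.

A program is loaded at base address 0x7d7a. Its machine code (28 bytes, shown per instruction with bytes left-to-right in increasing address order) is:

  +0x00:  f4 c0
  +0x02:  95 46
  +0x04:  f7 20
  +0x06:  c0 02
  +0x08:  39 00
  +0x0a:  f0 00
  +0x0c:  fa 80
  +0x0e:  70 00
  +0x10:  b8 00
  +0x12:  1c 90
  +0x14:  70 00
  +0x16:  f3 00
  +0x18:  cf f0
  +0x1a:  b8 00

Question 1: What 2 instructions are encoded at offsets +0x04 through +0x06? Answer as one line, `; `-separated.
eor $7, $2; je 2

off 0x04: read f7 20 as big → 0xf720
  opcode bits[15:12]=0xf: eor/RR
  rd@[11:8]=0x7 ⇒ $7
  rs@[7:4]=0x2 ⇒ $2
off 0x06: read c0 02 as big → 0xc002
  opcode bits[15:12]=0xc: je/J
  imm@[11:0]=0x2 ⇒ 2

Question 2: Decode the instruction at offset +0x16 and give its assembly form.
@+16  big-endian(f3 00) = 0xf300
  op=0xf300>>12=0xf ⇒ eor (RR)
  rd@[11:8]=0x3 ⇒ $3
  rs@[7:4]=0x0 ⇒ $0

eor $3, $0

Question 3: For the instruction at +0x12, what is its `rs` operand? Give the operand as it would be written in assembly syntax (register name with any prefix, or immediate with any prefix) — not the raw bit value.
@+12  big-endian(1c 90) = 0x1c90
  top 4b → 0x1 → band [RR]
  [11:8] rd=12 = $12
  [7:4] rs=9 = $9

$9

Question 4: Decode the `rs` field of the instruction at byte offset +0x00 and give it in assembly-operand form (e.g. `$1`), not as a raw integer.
@+00  big-endian(f4 c0) = 0xf4c0
  op=0xf4c0>>12=0xf ⇒ eor (RR)
  rd: (w>>8)&0xf=0x4 → $4
  rs: (w>>4)&0xf=0xc → $12

$12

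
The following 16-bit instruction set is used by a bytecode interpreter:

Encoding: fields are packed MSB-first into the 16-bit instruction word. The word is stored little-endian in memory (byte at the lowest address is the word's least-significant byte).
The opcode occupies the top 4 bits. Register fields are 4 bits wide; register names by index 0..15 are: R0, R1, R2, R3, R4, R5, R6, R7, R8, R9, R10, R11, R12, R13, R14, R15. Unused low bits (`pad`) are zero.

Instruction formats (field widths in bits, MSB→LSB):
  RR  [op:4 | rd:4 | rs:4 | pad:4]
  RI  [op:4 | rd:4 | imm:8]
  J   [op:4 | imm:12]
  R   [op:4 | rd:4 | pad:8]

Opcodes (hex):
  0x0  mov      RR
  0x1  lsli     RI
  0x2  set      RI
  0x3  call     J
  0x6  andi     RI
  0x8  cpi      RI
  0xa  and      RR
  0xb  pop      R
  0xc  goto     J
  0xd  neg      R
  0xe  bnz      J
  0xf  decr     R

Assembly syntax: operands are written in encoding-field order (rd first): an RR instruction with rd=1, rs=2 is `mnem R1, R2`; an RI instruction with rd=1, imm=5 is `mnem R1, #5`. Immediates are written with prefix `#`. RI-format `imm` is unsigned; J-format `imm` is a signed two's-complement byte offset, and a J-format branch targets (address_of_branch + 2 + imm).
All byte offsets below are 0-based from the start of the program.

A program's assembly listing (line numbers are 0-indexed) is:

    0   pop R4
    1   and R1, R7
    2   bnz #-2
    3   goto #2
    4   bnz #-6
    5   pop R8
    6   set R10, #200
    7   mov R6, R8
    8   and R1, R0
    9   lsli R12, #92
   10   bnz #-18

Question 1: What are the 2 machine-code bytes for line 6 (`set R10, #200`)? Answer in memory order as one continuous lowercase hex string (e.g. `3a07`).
line 6 (set): pack op=0x2:4|rd=10:4|imm=200:8 = 0x2ac8; little→ c8 2a

c82a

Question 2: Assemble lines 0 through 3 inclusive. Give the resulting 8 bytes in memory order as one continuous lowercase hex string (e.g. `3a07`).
00b470a1feef02c0

L0: pop op=0xb:4|rd=4:4|pad=0:8 ⇒ 0xb400 ⇒ little 00 b4
L1: and op=0xa:4|rd=1:4|rs=7:4|pad=0:4 ⇒ 0xa170 ⇒ little 70 a1
L2: bnz op=0xe:4|imm=-2:12 ⇒ 0xeffe ⇒ little fe ef
L3: goto op=0xc:4|imm=2:12 ⇒ 0xc002 ⇒ little 02 c0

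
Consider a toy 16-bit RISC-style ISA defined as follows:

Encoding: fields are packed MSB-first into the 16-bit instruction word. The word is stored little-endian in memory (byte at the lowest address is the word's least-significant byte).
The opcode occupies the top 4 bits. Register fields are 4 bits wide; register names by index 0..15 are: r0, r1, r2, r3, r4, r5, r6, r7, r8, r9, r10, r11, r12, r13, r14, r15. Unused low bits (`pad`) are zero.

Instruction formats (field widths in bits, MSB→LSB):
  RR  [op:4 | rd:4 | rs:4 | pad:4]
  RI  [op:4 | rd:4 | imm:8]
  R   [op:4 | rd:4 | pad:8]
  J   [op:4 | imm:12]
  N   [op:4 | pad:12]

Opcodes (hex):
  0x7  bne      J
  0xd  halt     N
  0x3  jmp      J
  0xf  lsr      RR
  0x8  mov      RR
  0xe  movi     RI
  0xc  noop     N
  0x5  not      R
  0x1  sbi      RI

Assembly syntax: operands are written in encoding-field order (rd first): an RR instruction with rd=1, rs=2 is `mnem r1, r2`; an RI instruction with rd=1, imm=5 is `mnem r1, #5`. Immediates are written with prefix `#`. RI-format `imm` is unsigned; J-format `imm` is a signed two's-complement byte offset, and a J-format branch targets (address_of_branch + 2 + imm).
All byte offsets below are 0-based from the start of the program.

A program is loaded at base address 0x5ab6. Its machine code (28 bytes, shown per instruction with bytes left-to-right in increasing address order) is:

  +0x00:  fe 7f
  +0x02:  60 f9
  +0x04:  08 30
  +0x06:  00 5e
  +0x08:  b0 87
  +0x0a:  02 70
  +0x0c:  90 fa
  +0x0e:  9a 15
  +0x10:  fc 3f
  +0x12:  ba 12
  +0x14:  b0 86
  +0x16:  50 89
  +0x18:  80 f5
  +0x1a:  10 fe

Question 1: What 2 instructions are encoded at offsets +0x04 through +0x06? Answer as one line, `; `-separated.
jmp #8; not r14

[04] 08 30 → 0x3008
  top 4b → 0x3 → jmp [J]
  imm: (w>>0)&0xfff=0x8 → #8
[06] 00 5e → 0x5e00
  top 4b → 0x5 → not [R]
  rd: (w>>8)&0xf=0xe → r14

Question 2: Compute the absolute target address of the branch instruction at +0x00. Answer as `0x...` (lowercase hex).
+0x00: fe 7f ⇒ word 0x7ffe (little)
  op=0x7ffe>>12=0x7 ⇒ bne (J)
  imm@[11:0]=0xffe (s12→-2) ⇒ #-2
  target = base 0x5ab6 + off 0x00 + 2 + imm -2 = 0x5ab6

0x5ab6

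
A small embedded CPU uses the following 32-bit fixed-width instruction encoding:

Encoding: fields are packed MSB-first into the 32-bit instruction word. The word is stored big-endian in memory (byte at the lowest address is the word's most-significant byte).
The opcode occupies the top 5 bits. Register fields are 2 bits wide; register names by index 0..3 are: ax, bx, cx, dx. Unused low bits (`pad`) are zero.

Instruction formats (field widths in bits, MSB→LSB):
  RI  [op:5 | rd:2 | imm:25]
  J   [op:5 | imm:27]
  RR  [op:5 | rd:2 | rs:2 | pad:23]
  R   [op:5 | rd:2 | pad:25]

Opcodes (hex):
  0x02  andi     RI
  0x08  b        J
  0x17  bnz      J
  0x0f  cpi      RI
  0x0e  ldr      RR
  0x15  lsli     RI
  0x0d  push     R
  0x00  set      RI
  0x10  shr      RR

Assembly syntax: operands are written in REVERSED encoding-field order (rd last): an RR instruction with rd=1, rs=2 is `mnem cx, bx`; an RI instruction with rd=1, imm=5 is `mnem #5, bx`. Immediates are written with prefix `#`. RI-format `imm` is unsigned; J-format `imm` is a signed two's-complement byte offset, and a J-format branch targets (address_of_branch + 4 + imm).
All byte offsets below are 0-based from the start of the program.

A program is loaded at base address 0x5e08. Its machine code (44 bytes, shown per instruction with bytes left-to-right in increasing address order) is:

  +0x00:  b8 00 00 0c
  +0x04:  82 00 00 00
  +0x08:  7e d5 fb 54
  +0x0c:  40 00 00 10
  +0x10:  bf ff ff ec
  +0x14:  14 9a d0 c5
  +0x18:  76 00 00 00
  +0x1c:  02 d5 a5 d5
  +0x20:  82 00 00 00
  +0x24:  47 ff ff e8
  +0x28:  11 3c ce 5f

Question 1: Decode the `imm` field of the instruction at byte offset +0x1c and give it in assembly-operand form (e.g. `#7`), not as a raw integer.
@+1c  big-endian(02 d5 a5 d5) = 0x02d5a5d5
  opcode bits[31:27]=0x0: set/RI
  [26:25] rd=1 = bx
  [24:0] imm=14001621 = #14001621

#14001621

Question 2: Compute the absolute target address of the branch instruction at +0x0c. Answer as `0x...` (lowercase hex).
+0x0c: 40 00 00 10 ⇒ word 0x40000010 (big)
  top 5b → 0x8 → b [J]
  imm@[26:0]=0x10 ⇒ #16
  target = base 0x5e08 + off 0x0c + 4 + imm 16 = 0x5e28

0x5e28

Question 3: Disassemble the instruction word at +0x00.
[00] b8 00 00 0c → 0xb800000c
  opcode bits[31:27]=0x17: bnz/J
  imm: (w>>0)&0x7ffffff=0xc → #12

bnz #12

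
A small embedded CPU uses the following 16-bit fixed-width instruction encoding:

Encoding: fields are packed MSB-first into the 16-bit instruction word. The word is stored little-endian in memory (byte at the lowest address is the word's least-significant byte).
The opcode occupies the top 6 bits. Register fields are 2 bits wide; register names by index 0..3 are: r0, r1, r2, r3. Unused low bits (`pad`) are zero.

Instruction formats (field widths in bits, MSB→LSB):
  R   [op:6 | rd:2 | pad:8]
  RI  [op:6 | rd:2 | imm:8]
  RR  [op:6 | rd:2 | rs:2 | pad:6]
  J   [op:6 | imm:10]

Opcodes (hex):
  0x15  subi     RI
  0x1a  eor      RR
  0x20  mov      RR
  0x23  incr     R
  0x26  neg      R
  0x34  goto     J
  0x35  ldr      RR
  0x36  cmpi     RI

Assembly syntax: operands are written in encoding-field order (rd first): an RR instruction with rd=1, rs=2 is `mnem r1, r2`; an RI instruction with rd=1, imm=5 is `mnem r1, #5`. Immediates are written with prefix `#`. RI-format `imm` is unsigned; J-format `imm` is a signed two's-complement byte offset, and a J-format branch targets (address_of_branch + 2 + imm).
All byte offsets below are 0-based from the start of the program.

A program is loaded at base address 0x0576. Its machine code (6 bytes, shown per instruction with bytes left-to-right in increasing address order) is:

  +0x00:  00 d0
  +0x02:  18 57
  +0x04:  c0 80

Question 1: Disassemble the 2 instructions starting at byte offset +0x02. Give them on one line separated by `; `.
off 0x02: read 18 57 as little → 0x5718
  top 6b → 0x15 → subi [RI]
  rd: (w>>8)&0x3=0x3 → r3
  imm: (w>>0)&0xff=0x18 → #24
off 0x04: read c0 80 as little → 0x80c0
  top 6b → 0x20 → mov [RR]
  rd: (w>>8)&0x3=0x0 → r0
  rs: (w>>6)&0x3=0x3 → r3

subi r3, #24; mov r0, r3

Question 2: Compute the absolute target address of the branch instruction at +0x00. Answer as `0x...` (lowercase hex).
0x0578

[00] 00 d0 → 0xd000
  op=0xd000>>10=0x34 ⇒ goto (J)
  imm: (w>>0)&0x3ff=0x0 → #0
  target = base 0x0576 + off 0x00 + 2 + imm 0 = 0x0578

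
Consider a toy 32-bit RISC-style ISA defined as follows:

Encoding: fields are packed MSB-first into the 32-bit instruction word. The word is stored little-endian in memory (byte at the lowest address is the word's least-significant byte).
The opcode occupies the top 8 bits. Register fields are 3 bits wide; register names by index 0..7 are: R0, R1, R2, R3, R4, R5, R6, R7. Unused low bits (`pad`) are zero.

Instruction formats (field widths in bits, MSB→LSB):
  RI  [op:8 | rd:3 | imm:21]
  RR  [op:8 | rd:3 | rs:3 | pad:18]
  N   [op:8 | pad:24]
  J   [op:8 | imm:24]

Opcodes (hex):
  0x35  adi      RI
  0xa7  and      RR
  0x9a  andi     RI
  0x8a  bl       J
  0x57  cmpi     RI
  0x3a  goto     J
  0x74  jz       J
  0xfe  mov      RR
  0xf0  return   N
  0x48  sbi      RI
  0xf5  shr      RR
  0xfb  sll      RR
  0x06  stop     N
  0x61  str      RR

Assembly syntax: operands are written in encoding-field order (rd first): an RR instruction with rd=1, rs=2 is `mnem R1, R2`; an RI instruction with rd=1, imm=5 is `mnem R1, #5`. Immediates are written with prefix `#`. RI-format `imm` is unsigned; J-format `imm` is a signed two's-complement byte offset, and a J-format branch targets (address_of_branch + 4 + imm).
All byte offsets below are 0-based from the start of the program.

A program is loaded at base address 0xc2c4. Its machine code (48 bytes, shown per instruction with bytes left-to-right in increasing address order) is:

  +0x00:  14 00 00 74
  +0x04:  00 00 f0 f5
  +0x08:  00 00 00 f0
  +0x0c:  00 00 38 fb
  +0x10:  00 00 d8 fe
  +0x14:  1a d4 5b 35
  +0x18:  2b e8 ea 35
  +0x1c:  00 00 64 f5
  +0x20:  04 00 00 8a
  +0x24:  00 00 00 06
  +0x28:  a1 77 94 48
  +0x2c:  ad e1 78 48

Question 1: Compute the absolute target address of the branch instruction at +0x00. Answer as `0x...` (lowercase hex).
+0x00: 14 00 00 74 ⇒ word 0x74000014 (little)
  opcode bits[31:24]=0x74: jz/J
  imm: (w>>0)&0xffffff=0x14 → #20
  target = base 0xc2c4 + off 0x00 + 4 + imm 20 = 0xc2dc

0xc2dc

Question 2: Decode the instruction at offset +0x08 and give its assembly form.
[08] 00 00 00 f0 → 0xf0000000
  op=0xf0000000>>24=0xf0 ⇒ return (N)

return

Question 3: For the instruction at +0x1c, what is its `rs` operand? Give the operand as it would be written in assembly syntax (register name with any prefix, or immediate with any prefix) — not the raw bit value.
@+1c  little-endian(00 00 64 f5) = 0xf5640000
  opcode bits[31:24]=0xf5: shr/RR
  rd@[23:21]=0x3 ⇒ R3
  rs@[20:18]=0x1 ⇒ R1

R1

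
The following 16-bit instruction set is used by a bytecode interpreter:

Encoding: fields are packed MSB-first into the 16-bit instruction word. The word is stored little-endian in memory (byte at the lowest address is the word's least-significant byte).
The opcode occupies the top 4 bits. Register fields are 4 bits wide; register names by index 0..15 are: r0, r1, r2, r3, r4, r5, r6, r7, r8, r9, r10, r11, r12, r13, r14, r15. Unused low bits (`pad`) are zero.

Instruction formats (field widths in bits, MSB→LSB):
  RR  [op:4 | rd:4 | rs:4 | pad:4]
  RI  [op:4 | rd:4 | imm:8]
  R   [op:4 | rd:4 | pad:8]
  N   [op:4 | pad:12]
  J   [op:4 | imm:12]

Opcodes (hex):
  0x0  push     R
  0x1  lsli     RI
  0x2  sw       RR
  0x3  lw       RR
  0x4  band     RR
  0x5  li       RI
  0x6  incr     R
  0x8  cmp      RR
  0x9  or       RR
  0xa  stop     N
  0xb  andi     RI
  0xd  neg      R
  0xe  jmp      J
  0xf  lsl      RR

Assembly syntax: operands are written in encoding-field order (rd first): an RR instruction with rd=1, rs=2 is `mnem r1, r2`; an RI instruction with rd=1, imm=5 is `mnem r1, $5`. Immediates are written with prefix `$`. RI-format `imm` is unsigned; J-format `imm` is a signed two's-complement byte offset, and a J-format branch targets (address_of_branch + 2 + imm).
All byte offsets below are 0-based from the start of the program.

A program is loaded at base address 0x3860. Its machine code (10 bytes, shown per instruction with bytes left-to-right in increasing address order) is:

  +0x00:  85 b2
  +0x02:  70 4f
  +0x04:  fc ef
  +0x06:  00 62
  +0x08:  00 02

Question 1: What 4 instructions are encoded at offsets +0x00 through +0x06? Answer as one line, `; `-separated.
andi r2, $133; band r15, r7; jmp $-4; incr r2

[00] 85 b2 → 0xb285
  top 4b → 0xb → andi [RI]
  [11:8] rd=2 = r2
  [7:0] imm=133 = $133
[02] 70 4f → 0x4f70
  top 4b → 0x4 → band [RR]
  [11:8] rd=15 = r15
  [7:4] rs=7 = r7
[04] fc ef → 0xeffc
  top 4b → 0xe → jmp [J]
  [11:0] imm=4092 (s12→-4) = $-4
[06] 00 62 → 0x6200
  top 4b → 0x6 → incr [R]
  [11:8] rd=2 = r2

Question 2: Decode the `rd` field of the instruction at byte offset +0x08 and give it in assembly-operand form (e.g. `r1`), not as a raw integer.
@+08  little-endian(00 02) = 0x0200
  op=0x0200>>12=0x0 ⇒ push (R)
  rd@[11:8]=0x2 ⇒ r2

r2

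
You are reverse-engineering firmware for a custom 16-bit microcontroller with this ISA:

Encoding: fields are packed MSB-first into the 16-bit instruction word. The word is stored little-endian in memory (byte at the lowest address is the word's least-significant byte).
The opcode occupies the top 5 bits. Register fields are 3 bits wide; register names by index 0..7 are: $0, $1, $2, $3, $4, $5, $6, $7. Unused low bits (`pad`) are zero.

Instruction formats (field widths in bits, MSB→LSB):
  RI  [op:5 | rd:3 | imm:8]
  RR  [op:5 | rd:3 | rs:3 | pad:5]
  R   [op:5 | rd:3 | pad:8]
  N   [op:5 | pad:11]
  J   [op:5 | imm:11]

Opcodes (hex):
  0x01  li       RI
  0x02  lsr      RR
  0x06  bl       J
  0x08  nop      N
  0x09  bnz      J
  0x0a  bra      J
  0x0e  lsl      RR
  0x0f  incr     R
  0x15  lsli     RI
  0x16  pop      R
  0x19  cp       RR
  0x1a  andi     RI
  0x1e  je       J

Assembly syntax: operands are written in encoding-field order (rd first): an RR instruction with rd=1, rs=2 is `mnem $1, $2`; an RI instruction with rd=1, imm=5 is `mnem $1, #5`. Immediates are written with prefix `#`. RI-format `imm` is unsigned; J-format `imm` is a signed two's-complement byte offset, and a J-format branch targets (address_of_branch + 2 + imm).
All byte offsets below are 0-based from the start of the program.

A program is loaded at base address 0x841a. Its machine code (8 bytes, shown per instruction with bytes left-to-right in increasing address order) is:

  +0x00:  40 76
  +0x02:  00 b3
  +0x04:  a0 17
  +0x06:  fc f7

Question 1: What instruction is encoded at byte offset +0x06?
@+06  little-endian(fc f7) = 0xf7fc
  op=0xf7fc>>11=0x1e ⇒ je (J)
  imm: (w>>0)&0x7ff=0x7fc (s11→-4) → #-4

je #-4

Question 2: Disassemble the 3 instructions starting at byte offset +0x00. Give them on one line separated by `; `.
@+00  little-endian(40 76) = 0x7640
  op=0x7640>>11=0xe ⇒ lsl (RR)
  rd@[10:8]=0x6 ⇒ $6
  rs@[7:5]=0x2 ⇒ $2
@+02  little-endian(00 b3) = 0xb300
  op=0xb300>>11=0x16 ⇒ pop (R)
  rd@[10:8]=0x3 ⇒ $3
@+04  little-endian(a0 17) = 0x17a0
  op=0x17a0>>11=0x2 ⇒ lsr (RR)
  rd@[10:8]=0x7 ⇒ $7
  rs@[7:5]=0x5 ⇒ $5

lsl $6, $2; pop $3; lsr $7, $5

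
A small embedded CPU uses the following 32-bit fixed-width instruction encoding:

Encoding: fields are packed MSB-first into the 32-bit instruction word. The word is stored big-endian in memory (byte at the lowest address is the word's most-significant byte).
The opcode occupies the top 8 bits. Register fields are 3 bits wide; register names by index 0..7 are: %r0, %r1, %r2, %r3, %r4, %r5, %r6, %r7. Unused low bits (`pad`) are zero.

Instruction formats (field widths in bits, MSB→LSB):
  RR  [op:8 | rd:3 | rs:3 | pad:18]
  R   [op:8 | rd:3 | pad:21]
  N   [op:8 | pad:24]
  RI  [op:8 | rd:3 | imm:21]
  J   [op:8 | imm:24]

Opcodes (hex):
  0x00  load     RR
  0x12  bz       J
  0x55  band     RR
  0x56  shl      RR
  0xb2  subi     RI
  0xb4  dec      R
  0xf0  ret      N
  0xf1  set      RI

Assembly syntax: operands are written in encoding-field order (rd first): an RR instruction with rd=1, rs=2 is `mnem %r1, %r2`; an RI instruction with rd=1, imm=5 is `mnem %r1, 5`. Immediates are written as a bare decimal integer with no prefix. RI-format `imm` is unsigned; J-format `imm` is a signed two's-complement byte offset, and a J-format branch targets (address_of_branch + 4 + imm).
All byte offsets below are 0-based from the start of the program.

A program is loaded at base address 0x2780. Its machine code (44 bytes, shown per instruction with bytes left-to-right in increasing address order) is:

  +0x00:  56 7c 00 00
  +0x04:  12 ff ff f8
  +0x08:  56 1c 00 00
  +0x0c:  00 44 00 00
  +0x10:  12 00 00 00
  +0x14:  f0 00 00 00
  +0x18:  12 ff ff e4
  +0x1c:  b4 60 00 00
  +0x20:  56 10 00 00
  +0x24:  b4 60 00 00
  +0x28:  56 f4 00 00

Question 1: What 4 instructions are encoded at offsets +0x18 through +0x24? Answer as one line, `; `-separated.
bz -28; dec %r3; shl %r0, %r4; dec %r3

[18] 12 ff ff e4 → 0x12ffffe4
  op=0x12ffffe4>>24=0x12 ⇒ bz (J)
  [23:0] imm=16777188 (s24→-28) = -28
[1c] b4 60 00 00 → 0xb4600000
  op=0xb4600000>>24=0xb4 ⇒ dec (R)
  [23:21] rd=3 = %r3
[20] 56 10 00 00 → 0x56100000
  op=0x56100000>>24=0x56 ⇒ shl (RR)
  [23:21] rd=0 = %r0
  [20:18] rs=4 = %r4
[24] b4 60 00 00 → 0xb4600000
  op=0xb4600000>>24=0xb4 ⇒ dec (R)
  [23:21] rd=3 = %r3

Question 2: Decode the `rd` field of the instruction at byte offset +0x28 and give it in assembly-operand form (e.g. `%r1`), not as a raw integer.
off 0x28: read 56 f4 00 00 as big → 0x56f40000
  op=0x56f40000>>24=0x56 ⇒ shl (RR)
  [23:21] rd=7 = %r7
  [20:18] rs=5 = %r5

%r7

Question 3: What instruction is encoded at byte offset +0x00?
shl %r3, %r7

[00] 56 7c 00 00 → 0x567c0000
  top 8b → 0x56 → shl [RR]
  [23:21] rd=3 = %r3
  [20:18] rs=7 = %r7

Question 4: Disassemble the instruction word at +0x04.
@+04  big-endian(12 ff ff f8) = 0x12fffff8
  opcode bits[31:24]=0x12: bz/J
  imm: (w>>0)&0xffffff=0xfffff8 (s24→-8) → -8

bz -8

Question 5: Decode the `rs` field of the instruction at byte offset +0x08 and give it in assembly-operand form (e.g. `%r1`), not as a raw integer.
off 0x08: read 56 1c 00 00 as big → 0x561c0000
  op=0x561c0000>>24=0x56 ⇒ shl (RR)
  rd: (w>>21)&0x7=0x0 → %r0
  rs: (w>>18)&0x7=0x7 → %r7

%r7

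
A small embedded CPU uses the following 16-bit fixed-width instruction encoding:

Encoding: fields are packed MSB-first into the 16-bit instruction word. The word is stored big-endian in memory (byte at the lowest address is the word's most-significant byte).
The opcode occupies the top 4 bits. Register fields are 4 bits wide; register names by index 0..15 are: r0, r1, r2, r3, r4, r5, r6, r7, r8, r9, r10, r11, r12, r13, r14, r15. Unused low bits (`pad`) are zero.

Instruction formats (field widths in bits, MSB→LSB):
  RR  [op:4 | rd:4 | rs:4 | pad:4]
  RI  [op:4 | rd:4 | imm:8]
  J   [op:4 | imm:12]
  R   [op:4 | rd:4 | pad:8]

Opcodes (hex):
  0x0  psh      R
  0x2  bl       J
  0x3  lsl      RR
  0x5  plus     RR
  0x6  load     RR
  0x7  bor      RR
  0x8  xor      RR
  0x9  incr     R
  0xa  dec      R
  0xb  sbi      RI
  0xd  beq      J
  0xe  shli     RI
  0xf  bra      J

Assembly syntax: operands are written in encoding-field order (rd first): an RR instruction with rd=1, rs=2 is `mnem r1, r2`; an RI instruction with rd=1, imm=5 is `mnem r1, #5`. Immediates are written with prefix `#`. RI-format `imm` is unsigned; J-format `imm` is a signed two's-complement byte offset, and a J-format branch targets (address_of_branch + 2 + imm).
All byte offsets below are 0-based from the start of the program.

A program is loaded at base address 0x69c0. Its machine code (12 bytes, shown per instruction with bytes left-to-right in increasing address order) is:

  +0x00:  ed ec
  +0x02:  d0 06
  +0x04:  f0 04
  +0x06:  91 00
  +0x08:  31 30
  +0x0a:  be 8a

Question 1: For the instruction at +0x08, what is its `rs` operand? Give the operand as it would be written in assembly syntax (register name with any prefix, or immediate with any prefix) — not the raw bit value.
[08] 31 30 → 0x3130
  opcode bits[15:12]=0x3: lsl/RR
  [11:8] rd=1 = r1
  [7:4] rs=3 = r3

r3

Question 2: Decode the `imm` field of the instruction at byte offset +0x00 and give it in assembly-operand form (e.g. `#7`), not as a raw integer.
[00] ed ec → 0xedec
  op=0xedec>>12=0xe ⇒ shli (RI)
  rd: (w>>8)&0xf=0xd → r13
  imm: (w>>0)&0xff=0xec → #236

#236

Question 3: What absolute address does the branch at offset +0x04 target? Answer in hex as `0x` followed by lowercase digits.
0x69ca

off 0x04: read f0 04 as big → 0xf004
  opcode bits[15:12]=0xf: bra/J
  imm@[11:0]=0x4 ⇒ #4
  target = base 0x69c0 + off 0x04 + 2 + imm 4 = 0x69ca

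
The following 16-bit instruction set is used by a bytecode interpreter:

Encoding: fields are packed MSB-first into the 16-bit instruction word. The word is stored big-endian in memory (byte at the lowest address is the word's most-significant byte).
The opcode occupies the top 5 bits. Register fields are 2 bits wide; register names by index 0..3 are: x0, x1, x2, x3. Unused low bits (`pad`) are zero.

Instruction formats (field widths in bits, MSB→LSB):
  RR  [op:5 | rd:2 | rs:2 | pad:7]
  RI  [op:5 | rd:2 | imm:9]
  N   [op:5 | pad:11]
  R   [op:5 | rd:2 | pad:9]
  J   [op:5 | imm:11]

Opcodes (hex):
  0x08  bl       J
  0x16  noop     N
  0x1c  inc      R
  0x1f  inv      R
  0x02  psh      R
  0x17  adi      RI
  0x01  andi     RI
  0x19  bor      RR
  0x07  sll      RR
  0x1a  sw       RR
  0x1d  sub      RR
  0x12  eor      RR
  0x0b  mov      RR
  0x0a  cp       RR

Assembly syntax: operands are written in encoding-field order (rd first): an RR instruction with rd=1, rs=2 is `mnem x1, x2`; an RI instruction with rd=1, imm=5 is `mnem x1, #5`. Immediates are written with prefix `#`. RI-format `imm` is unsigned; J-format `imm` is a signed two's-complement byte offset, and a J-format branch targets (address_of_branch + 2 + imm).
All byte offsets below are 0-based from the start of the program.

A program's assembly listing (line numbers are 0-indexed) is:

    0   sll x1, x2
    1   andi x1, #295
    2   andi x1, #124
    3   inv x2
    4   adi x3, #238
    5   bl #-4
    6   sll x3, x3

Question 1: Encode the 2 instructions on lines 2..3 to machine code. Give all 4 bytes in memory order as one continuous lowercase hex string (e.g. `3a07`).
2. andi fields op=0x1:5|rd=1:2|imm=124:9 → word 0a7ch → 0a 7c
3. inv fields op=0x1f:5|rd=2:2|pad=0:9 → word fc00h → fc 00

0a7cfc00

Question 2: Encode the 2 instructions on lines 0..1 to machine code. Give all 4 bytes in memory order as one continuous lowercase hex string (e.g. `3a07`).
0. sll fields op=0x7:5|rd=1:2|rs=2:2|pad=0:7 → word 3b00h → 3b 00
1. andi fields op=0x1:5|rd=1:2|imm=295:9 → word 0b27h → 0b 27

3b000b27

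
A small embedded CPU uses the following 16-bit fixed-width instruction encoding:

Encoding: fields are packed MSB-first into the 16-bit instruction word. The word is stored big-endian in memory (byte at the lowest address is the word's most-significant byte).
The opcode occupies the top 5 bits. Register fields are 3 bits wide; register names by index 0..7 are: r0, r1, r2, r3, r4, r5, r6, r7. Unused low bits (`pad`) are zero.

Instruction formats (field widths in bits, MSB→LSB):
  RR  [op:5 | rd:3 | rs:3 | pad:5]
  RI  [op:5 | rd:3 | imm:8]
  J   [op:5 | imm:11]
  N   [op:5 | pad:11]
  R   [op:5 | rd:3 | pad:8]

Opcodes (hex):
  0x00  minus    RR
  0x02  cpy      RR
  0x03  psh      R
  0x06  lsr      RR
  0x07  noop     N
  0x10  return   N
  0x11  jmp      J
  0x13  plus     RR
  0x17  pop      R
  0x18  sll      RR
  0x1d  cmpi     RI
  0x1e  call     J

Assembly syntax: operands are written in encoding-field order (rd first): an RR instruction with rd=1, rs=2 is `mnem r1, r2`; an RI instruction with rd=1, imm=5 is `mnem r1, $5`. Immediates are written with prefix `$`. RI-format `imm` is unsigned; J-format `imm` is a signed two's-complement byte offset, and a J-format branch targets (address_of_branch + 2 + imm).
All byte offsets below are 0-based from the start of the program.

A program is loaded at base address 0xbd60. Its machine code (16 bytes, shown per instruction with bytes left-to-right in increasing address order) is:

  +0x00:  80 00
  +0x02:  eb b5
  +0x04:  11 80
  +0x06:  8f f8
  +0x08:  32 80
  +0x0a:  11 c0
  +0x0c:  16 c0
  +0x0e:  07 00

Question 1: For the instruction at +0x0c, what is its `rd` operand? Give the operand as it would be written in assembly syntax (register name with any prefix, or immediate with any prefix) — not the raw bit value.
+0x0c: 16 c0 ⇒ word 0x16c0 (big)
  op=0x16c0>>11=0x2 ⇒ cpy (RR)
  rd: (w>>8)&0x7=0x6 → r6
  rs: (w>>5)&0x7=0x6 → r6

r6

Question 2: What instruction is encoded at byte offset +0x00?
return

[00] 80 00 → 0x8000
  top 5b → 0x10 → return [N]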